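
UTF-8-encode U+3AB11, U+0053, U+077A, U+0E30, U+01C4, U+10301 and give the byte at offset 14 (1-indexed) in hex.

1-indexed offset 14 is 0-indexed offset 13.
U+3AB11 → 4-byte form F0 BA AC 91 at offsets 0–3.
U+0053 → 1-byte form 53 at offsets 4–4.
U+077A → 2-byte form DD BA at offsets 5–6.
U+0E30 → 3-byte form E0 B8 B0 at offsets 7–9.
U+01C4 → 2-byte form C7 84 at offsets 10–11.
U+10301 → 4-byte form F0 90 8C 81 at offsets 12–15.
Offset 13 falls in char 6's range; it's byte 2 of F0 90 8C 81 = 0x90.

0x90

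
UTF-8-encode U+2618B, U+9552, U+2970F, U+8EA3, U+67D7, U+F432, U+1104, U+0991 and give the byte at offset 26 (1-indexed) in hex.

0x91

1-indexed offset 26 is 0-indexed offset 25.
U+2618B → 4-byte form F0 A6 86 8B at offsets 0–3.
U+9552 → 3-byte form E9 95 92 at offsets 4–6.
U+2970F → 4-byte form F0 A9 9C 8F at offsets 7–10.
U+8EA3 → 3-byte form E8 BA A3 at offsets 11–13.
U+67D7 → 3-byte form E6 9F 97 at offsets 14–16.
U+F432 → 3-byte form EF 90 B2 at offsets 17–19.
U+1104 → 3-byte form E1 84 84 at offsets 20–22.
U+0991 → 3-byte form E0 A6 91 at offsets 23–25.
Offset 25 falls in char 8's range; it's byte 3 of E0 A6 91 = 0x91.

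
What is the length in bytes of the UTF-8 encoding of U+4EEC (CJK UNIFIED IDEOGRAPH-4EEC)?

3

U+4EEC = 0x4EEC. UTF-8 uses 1 byte below 0x80, 2 below 0x800, 3 below 0x10000, 4 up to 0x10FFFF. 0x4EEC is in U+0800–U+FFFF → 3 bytes.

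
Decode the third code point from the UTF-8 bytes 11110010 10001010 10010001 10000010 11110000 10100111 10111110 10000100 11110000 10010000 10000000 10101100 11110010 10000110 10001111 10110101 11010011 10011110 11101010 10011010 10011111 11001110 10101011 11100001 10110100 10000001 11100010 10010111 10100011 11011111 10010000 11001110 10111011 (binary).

Offset 0: leading byte 0xF2 = 11110010 → 4-byte char #1 = F2 8A 91 82.
Offset 4: leading byte 0xF0 = 11110000 → 4-byte char #2 = F0 A7 BE 84.
Offset 8: leading byte 0xF0 = 11110000 → 4-byte char #3 = F0 90 80 AC.
Leading byte 0xF0 = 11110000 matches 11110xxx → 4-byte sequence.
Byte 1: 0xF0 = 11110000, payload 000 (3 bits).
Byte 2: 0x90 = 10010000 (10xxxxxx ✓), payload 010000.
Byte 3: 0x80 = 10000000 (10xxxxxx ✓), payload 000000.
Byte 4: 0xAC = 10101100 (10xxxxxx ✓), payload 101100.
Concatenate: 000010000000000101100 = 0x1002C (21 bits → U+1002C).

U+1002C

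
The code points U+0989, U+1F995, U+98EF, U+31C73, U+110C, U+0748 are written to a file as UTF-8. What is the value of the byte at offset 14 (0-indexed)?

U+0989 → 3-byte form E0 A6 89 at offsets 0–2.
U+1F995 → 4-byte form F0 9F A6 95 at offsets 3–6.
U+98EF → 3-byte form E9 A3 AF at offsets 7–9.
U+31C73 → 4-byte form F0 B1 B1 B3 at offsets 10–13.
U+110C → 3-byte form E1 84 8C at offsets 14–16.
Offset 14 falls in char 5's range; it's byte 1 of E1 84 8C = 0xE1.

0xE1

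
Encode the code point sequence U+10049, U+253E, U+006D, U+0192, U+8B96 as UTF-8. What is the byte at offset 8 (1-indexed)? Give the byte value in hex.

0x6D

1-indexed offset 8 is 0-indexed offset 7.
U+10049 → 4-byte form F0 90 81 89 at offsets 0–3.
U+253E → 3-byte form E2 94 BE at offsets 4–6.
U+006D → 1-byte form 6D at offsets 7–7.
Offset 7 falls in char 3's range; it's byte 1 of 6D = 0x6D.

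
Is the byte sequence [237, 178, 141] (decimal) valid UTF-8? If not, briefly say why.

Structurally a 3-byte sequence; payload = 0xDC8D.
But 0xDC8D is in U+D800–U+DFFF, the surrogate range. Surrogates are not Unicode scalar values and are forbidden in UTF-8.

invalid (encodes a surrogate (U+D800–U+DFFF))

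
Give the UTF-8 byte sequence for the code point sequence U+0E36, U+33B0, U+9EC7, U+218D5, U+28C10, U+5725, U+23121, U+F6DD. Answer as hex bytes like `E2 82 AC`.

E0 B8 B6 E3 8E B0 E9 BB 87 F0 A1 A3 95 F0 A8 B0 90 E5 9C A5 F0 A3 84 A1 EF 9B 9D

U+0E36: 3-byte form → E0 B8 B6.
U+33B0: 3-byte form → E3 8E B0.
U+9EC7: 3-byte form → E9 BB 87.
U+218D5: 4-byte form → F0 A1 A3 95.
U+28C10: 4-byte form → F0 A8 B0 90.
U+5725: 3-byte form → E5 9C A5.
U+23121: 4-byte form → F0 A3 84 A1.
U+F6DD: 3-byte form → EF 9B 9D.
Concatenated (27 bytes): E0 B8 B6 E3 8E B0 E9 BB 87 F0 A1 A3 95 F0 A8 B0 90 E5 9C A5 F0 A3 84 A1 EF 9B 9D.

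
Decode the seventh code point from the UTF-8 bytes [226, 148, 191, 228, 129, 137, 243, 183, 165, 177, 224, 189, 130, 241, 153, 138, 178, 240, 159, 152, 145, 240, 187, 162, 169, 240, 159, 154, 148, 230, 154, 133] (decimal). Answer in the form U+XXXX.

U+3B8A9

Offset 0: leading byte 0xE2 = 11100010 → 3-byte char #1 = E2 94 BF.
Offset 3: leading byte 0xE4 = 11100100 → 3-byte char #2 = E4 81 89.
Offset 6: leading byte 0xF3 = 11110011 → 4-byte char #3 = F3 B7 A5 B1.
Offset 10: leading byte 0xE0 = 11100000 → 3-byte char #4 = E0 BD 82.
Offset 13: leading byte 0xF1 = 11110001 → 4-byte char #5 = F1 99 8A B2.
Offset 17: leading byte 0xF0 = 11110000 → 4-byte char #6 = F0 9F 98 91.
Offset 21: leading byte 0xF0 = 11110000 → 4-byte char #7 = F0 BB A2 A9.
Leading byte 0xF0 = 11110000 matches 11110xxx → 4-byte sequence.
Byte 1: 0xF0 = 11110000, payload 000 (3 bits).
Byte 2: 0xBB = 10111011 (10xxxxxx ✓), payload 111011.
Byte 3: 0xA2 = 10100010 (10xxxxxx ✓), payload 100010.
Byte 4: 0xA9 = 10101001 (10xxxxxx ✓), payload 101001.
Concatenate: 000111011100010101001 = 0x3B8A9 (21 bits → U+3B8A9).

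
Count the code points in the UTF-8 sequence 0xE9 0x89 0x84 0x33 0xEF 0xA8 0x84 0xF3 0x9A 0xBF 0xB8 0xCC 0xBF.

5

Byte at offset 0: 0xE9 = 11101001 → 3-byte char (#1). Advance 3.
Byte at offset 3: 0x33 = 00110011 → 1-byte char (#2). Advance 1.
Byte at offset 4: 0xEF = 11101111 → 3-byte char (#3). Advance 3.
Byte at offset 7: 0xF3 = 11110011 → 4-byte char (#4). Advance 4.
Byte at offset 11: 0xCC = 11001100 → 2-byte char (#5). Advance 2.
Reached end at offset 13 after 5 code points.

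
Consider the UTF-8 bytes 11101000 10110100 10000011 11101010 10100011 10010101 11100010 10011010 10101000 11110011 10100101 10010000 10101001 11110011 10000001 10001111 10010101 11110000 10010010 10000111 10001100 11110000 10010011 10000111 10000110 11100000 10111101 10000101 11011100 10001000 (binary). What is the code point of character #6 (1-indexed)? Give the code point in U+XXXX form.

U+121CC

Offset 0: leading byte 0xE8 = 11101000 → 3-byte char #1 = E8 B4 83.
Offset 3: leading byte 0xEA = 11101010 → 3-byte char #2 = EA A3 95.
Offset 6: leading byte 0xE2 = 11100010 → 3-byte char #3 = E2 9A A8.
Offset 9: leading byte 0xF3 = 11110011 → 4-byte char #4 = F3 A5 90 A9.
Offset 13: leading byte 0xF3 = 11110011 → 4-byte char #5 = F3 81 8F 95.
Offset 17: leading byte 0xF0 = 11110000 → 4-byte char #6 = F0 92 87 8C.
Leading byte 0xF0 = 11110000 matches 11110xxx → 4-byte sequence.
Byte 1: 0xF0 = 11110000, payload 000 (3 bits).
Byte 2: 0x92 = 10010010 (10xxxxxx ✓), payload 010010.
Byte 3: 0x87 = 10000111 (10xxxxxx ✓), payload 000111.
Byte 4: 0x8C = 10001100 (10xxxxxx ✓), payload 001100.
Concatenate: 000010010000111001100 = 0x121CC (21 bits → U+121CC).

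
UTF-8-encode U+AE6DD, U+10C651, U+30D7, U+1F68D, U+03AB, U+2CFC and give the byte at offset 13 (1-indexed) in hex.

0x9F

1-indexed offset 13 is 0-indexed offset 12.
U+AE6DD → 4-byte form F2 AE 9B 9D at offsets 0–3.
U+10C651 → 4-byte form F4 8C 99 91 at offsets 4–7.
U+30D7 → 3-byte form E3 83 97 at offsets 8–10.
U+1F68D → 4-byte form F0 9F 9A 8D at offsets 11–14.
Offset 12 falls in char 4's range; it's byte 2 of F0 9F 9A 8D = 0x9F.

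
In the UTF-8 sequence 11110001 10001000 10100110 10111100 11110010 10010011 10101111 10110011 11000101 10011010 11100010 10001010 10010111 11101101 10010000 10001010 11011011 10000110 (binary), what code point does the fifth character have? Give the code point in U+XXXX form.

U+D40A

Offset 0: leading byte 0xF1 = 11110001 → 4-byte char #1 = F1 88 A6 BC.
Offset 4: leading byte 0xF2 = 11110010 → 4-byte char #2 = F2 93 AF B3.
Offset 8: leading byte 0xC5 = 11000101 → 2-byte char #3 = C5 9A.
Offset 10: leading byte 0xE2 = 11100010 → 3-byte char #4 = E2 8A 97.
Offset 13: leading byte 0xED = 11101101 → 3-byte char #5 = ED 90 8A.
Leading byte 0xED = 11101101 matches 1110xxxx → 3-byte sequence.
Byte 1: 0xED = 11101101, payload 1101 (4 bits).
Byte 2: 0x90 = 10010000 (10xxxxxx ✓), payload 010000.
Byte 3: 0x8A = 10001010 (10xxxxxx ✓), payload 001010.
Concatenate: 1101010000001010 = 0xD40A (16 bits → U+D40A).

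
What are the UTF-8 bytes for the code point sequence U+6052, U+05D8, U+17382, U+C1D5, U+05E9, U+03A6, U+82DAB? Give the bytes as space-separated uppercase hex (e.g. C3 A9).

E6 81 92 D7 98 F0 97 8E 82 EC 87 95 D7 A9 CE A6 F2 82 B6 AB

U+6052: 3-byte form → E6 81 92.
U+05D8: 2-byte form → D7 98.
U+17382: 4-byte form → F0 97 8E 82.
U+C1D5: 3-byte form → EC 87 95.
U+05E9: 2-byte form → D7 A9.
U+03A6: 2-byte form → CE A6.
U+82DAB: 4-byte form → F2 82 B6 AB.
Concatenated (20 bytes): E6 81 92 D7 98 F0 97 8E 82 EC 87 95 D7 A9 CE A6 F2 82 B6 AB.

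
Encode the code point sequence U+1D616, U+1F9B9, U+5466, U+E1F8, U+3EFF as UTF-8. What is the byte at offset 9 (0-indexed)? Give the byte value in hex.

U+1D616 → 4-byte form F0 9D 98 96 at offsets 0–3.
U+1F9B9 → 4-byte form F0 9F A6 B9 at offsets 4–7.
U+5466 → 3-byte form E5 91 A6 at offsets 8–10.
Offset 9 falls in char 3's range; it's byte 2 of E5 91 A6 = 0x91.

0x91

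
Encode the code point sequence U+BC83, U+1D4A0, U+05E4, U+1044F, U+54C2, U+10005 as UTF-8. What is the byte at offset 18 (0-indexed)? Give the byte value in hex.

U+BC83 → 3-byte form EB B2 83 at offsets 0–2.
U+1D4A0 → 4-byte form F0 9D 92 A0 at offsets 3–6.
U+05E4 → 2-byte form D7 A4 at offsets 7–8.
U+1044F → 4-byte form F0 90 91 8F at offsets 9–12.
U+54C2 → 3-byte form E5 93 82 at offsets 13–15.
U+10005 → 4-byte form F0 90 80 85 at offsets 16–19.
Offset 18 falls in char 6's range; it's byte 3 of F0 90 80 85 = 0x80.

0x80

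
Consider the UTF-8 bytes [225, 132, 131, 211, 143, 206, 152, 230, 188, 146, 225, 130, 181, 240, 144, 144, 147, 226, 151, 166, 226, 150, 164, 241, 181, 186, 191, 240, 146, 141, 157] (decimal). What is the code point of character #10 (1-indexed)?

U+1235D

Offset 0: leading byte 0xE1 = 11100001 → 3-byte char #1 = E1 84 83.
Offset 3: leading byte 0xD3 = 11010011 → 2-byte char #2 = D3 8F.
Offset 5: leading byte 0xCE = 11001110 → 2-byte char #3 = CE 98.
Offset 7: leading byte 0xE6 = 11100110 → 3-byte char #4 = E6 BC 92.
Offset 10: leading byte 0xE1 = 11100001 → 3-byte char #5 = E1 82 B5.
Offset 13: leading byte 0xF0 = 11110000 → 4-byte char #6 = F0 90 90 93.
Offset 17: leading byte 0xE2 = 11100010 → 3-byte char #7 = E2 97 A6.
Offset 20: leading byte 0xE2 = 11100010 → 3-byte char #8 = E2 96 A4.
Offset 23: leading byte 0xF1 = 11110001 → 4-byte char #9 = F1 B5 BA BF.
Offset 27: leading byte 0xF0 = 11110000 → 4-byte char #10 = F0 92 8D 9D.
Leading byte 0xF0 = 11110000 matches 11110xxx → 4-byte sequence.
Byte 1: 0xF0 = 11110000, payload 000 (3 bits).
Byte 2: 0x92 = 10010010 (10xxxxxx ✓), payload 010010.
Byte 3: 0x8D = 10001101 (10xxxxxx ✓), payload 001101.
Byte 4: 0x9D = 10011101 (10xxxxxx ✓), payload 011101.
Concatenate: 000010010001101011101 = 0x1235D (21 bits → U+1235D).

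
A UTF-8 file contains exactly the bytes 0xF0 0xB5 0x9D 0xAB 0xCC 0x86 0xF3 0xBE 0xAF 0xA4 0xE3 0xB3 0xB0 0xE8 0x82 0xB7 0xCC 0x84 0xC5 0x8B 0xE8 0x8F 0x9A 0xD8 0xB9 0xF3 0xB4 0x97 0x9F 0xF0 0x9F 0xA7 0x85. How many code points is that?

Byte at offset 0: 0xF0 = 11110000 → 4-byte char (#1). Advance 4.
Byte at offset 4: 0xCC = 11001100 → 2-byte char (#2). Advance 2.
Byte at offset 6: 0xF3 = 11110011 → 4-byte char (#3). Advance 4.
Byte at offset 10: 0xE3 = 11100011 → 3-byte char (#4). Advance 3.
Byte at offset 13: 0xE8 = 11101000 → 3-byte char (#5). Advance 3.
Byte at offset 16: 0xCC = 11001100 → 2-byte char (#6). Advance 2.
Byte at offset 18: 0xC5 = 11000101 → 2-byte char (#7). Advance 2.
Byte at offset 20: 0xE8 = 11101000 → 3-byte char (#8). Advance 3.
Byte at offset 23: 0xD8 = 11011000 → 2-byte char (#9). Advance 2.
Byte at offset 25: 0xF3 = 11110011 → 4-byte char (#10). Advance 4.
Byte at offset 29: 0xF0 = 11110000 → 4-byte char (#11). Advance 4.
Reached end at offset 33 after 11 code points.

11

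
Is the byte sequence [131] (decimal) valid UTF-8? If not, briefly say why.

invalid (continuation byte with no leading byte)

Byte 0x83 = 10000011 has the form 10xxxxxx — a continuation byte — but there is no preceding leading byte.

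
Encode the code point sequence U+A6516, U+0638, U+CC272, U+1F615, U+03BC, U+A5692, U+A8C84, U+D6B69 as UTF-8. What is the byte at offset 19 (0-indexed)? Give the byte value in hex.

U+A6516 → 4-byte form F2 A6 94 96 at offsets 0–3.
U+0638 → 2-byte form D8 B8 at offsets 4–5.
U+CC272 → 4-byte form F3 8C 89 B2 at offsets 6–9.
U+1F615 → 4-byte form F0 9F 98 95 at offsets 10–13.
U+03BC → 2-byte form CE BC at offsets 14–15.
U+A5692 → 4-byte form F2 A5 9A 92 at offsets 16–19.
Offset 19 falls in char 6's range; it's byte 4 of F2 A5 9A 92 = 0x92.

0x92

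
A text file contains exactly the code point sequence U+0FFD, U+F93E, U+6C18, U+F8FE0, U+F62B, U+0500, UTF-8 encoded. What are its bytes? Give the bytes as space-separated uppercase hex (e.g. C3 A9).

E0 BF BD EF A4 BE E6 B0 98 F3 B8 BF A0 EF 98 AB D4 80

U+0FFD: 3-byte form → E0 BF BD.
U+F93E: 3-byte form → EF A4 BE.
U+6C18: 3-byte form → E6 B0 98.
U+F8FE0: 4-byte form → F3 B8 BF A0.
U+F62B: 3-byte form → EF 98 AB.
U+0500: 2-byte form → D4 80.
Concatenated (18 bytes): E0 BF BD EF A4 BE E6 B0 98 F3 B8 BF A0 EF 98 AB D4 80.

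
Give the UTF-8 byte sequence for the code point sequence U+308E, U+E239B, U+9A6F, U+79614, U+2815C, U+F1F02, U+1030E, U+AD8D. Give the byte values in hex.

U+308E: 3-byte form → E3 82 8E.
U+E239B: 4-byte form → F3 A2 8E 9B.
U+9A6F: 3-byte form → E9 A9 AF.
U+79614: 4-byte form → F1 B9 98 94.
U+2815C: 4-byte form → F0 A8 85 9C.
U+F1F02: 4-byte form → F3 B1 BC 82.
U+1030E: 4-byte form → F0 90 8C 8E.
U+AD8D: 3-byte form → EA B6 8D.
Concatenated (29 bytes): E3 82 8E F3 A2 8E 9B E9 A9 AF F1 B9 98 94 F0 A8 85 9C F3 B1 BC 82 F0 90 8C 8E EA B6 8D.

E3 82 8E F3 A2 8E 9B E9 A9 AF F1 B9 98 94 F0 A8 85 9C F3 B1 BC 82 F0 90 8C 8E EA B6 8D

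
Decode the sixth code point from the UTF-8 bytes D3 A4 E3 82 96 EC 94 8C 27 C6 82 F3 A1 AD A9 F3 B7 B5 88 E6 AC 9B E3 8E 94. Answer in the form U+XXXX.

U+E1B69

Offset 0: leading byte 0xD3 = 11010011 → 2-byte char #1 = D3 A4.
Offset 2: leading byte 0xE3 = 11100011 → 3-byte char #2 = E3 82 96.
Offset 5: leading byte 0xEC = 11101100 → 3-byte char #3 = EC 94 8C.
Offset 8: leading byte 0x27 = 00100111 → 1-byte char #4 = 27.
Offset 9: leading byte 0xC6 = 11000110 → 2-byte char #5 = C6 82.
Offset 11: leading byte 0xF3 = 11110011 → 4-byte char #6 = F3 A1 AD A9.
Leading byte 0xF3 = 11110011 matches 11110xxx → 4-byte sequence.
Byte 1: 0xF3 = 11110011, payload 011 (3 bits).
Byte 2: 0xA1 = 10100001 (10xxxxxx ✓), payload 100001.
Byte 3: 0xAD = 10101101 (10xxxxxx ✓), payload 101101.
Byte 4: 0xA9 = 10101001 (10xxxxxx ✓), payload 101001.
Concatenate: 011100001101101101001 = 0xE1B69 (21 bits → U+E1B69).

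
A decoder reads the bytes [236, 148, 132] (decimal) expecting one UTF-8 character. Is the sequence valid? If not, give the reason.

valid

Leading byte 0xEC = 11101100 → 3-byte form.
Continuation bytes 0x94=10010100, 0x84=10000100 all match 10xxxxxx.
Decoded value 0xC504 is ≥ 0x800 (shortest form) and not a surrogate.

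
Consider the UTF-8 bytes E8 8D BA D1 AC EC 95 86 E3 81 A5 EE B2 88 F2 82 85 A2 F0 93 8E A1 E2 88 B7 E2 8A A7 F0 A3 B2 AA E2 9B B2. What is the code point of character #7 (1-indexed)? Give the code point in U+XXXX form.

U+133A1

Offset 0: leading byte 0xE8 = 11101000 → 3-byte char #1 = E8 8D BA.
Offset 3: leading byte 0xD1 = 11010001 → 2-byte char #2 = D1 AC.
Offset 5: leading byte 0xEC = 11101100 → 3-byte char #3 = EC 95 86.
Offset 8: leading byte 0xE3 = 11100011 → 3-byte char #4 = E3 81 A5.
Offset 11: leading byte 0xEE = 11101110 → 3-byte char #5 = EE B2 88.
Offset 14: leading byte 0xF2 = 11110010 → 4-byte char #6 = F2 82 85 A2.
Offset 18: leading byte 0xF0 = 11110000 → 4-byte char #7 = F0 93 8E A1.
Leading byte 0xF0 = 11110000 matches 11110xxx → 4-byte sequence.
Byte 1: 0xF0 = 11110000, payload 000 (3 bits).
Byte 2: 0x93 = 10010011 (10xxxxxx ✓), payload 010011.
Byte 3: 0x8E = 10001110 (10xxxxxx ✓), payload 001110.
Byte 4: 0xA1 = 10100001 (10xxxxxx ✓), payload 100001.
Concatenate: 000010011001110100001 = 0x133A1 (21 bits → U+133A1).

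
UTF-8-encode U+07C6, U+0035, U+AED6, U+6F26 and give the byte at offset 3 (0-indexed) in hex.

U+07C6 → 2-byte form DF 86 at offsets 0–1.
U+0035 → 1-byte form 35 at offsets 2–2.
U+AED6 → 3-byte form EA BB 96 at offsets 3–5.
Offset 3 falls in char 3's range; it's byte 1 of EA BB 96 = 0xEA.

0xEA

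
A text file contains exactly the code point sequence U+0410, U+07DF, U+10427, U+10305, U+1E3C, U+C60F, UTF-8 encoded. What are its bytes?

D0 90 DF 9F F0 90 90 A7 F0 90 8C 85 E1 B8 BC EC 98 8F

U+0410: 2-byte form → D0 90.
U+07DF: 2-byte form → DF 9F.
U+10427: 4-byte form → F0 90 90 A7.
U+10305: 4-byte form → F0 90 8C 85.
U+1E3C: 3-byte form → E1 B8 BC.
U+C60F: 3-byte form → EC 98 8F.
Concatenated (18 bytes): D0 90 DF 9F F0 90 90 A7 F0 90 8C 85 E1 B8 BC EC 98 8F.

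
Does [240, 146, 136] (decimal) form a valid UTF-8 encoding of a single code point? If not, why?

invalid (sequence truncated)

Leading byte 0xF0 = 11110000 → 4-byte form, but only 3 bytes are present.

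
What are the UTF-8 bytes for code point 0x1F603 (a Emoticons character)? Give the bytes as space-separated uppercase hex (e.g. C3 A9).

U+1F603 = 0x1F603 = 128515 decimal. In range U+10000–U+10FFFF → 4-byte form: 11110xxx 10xxxxxx 10xxxxxx 10xxxxxx.
Binary (21 bits): 000011111011000000011.
Split 3+6+6+6: 000 | 011111 | 011000 | 000011.
Byte 1: 11110000 = 0xF0.
Byte 2: 10011111 = 0x9F.
Byte 3: 10011000 = 0x98.
Byte 4: 10000011 = 0x83.

F0 9F 98 83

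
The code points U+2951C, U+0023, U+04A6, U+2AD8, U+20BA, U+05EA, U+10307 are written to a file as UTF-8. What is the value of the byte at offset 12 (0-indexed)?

0xBA

U+2951C → 4-byte form F0 A9 94 9C at offsets 0–3.
U+0023 → 1-byte form 23 at offsets 4–4.
U+04A6 → 2-byte form D2 A6 at offsets 5–6.
U+2AD8 → 3-byte form E2 AB 98 at offsets 7–9.
U+20BA → 3-byte form E2 82 BA at offsets 10–12.
Offset 12 falls in char 5's range; it's byte 3 of E2 82 BA = 0xBA.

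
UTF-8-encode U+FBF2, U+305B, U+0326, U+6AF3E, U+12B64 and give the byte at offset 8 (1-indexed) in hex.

0xA6

1-indexed offset 8 is 0-indexed offset 7.
U+FBF2 → 3-byte form EF AF B2 at offsets 0–2.
U+305B → 3-byte form E3 81 9B at offsets 3–5.
U+0326 → 2-byte form CC A6 at offsets 6–7.
Offset 7 falls in char 3's range; it's byte 2 of CC A6 = 0xA6.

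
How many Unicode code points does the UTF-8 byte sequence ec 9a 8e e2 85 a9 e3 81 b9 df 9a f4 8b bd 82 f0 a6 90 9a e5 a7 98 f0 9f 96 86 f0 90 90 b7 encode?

Byte at offset 0: 0xEC = 11101100 → 3-byte char (#1). Advance 3.
Byte at offset 3: 0xE2 = 11100010 → 3-byte char (#2). Advance 3.
Byte at offset 6: 0xE3 = 11100011 → 3-byte char (#3). Advance 3.
Byte at offset 9: 0xDF = 11011111 → 2-byte char (#4). Advance 2.
Byte at offset 11: 0xF4 = 11110100 → 4-byte char (#5). Advance 4.
Byte at offset 15: 0xF0 = 11110000 → 4-byte char (#6). Advance 4.
Byte at offset 19: 0xE5 = 11100101 → 3-byte char (#7). Advance 3.
Byte at offset 22: 0xF0 = 11110000 → 4-byte char (#8). Advance 4.
Byte at offset 26: 0xF0 = 11110000 → 4-byte char (#9). Advance 4.
Reached end at offset 30 after 9 code points.

9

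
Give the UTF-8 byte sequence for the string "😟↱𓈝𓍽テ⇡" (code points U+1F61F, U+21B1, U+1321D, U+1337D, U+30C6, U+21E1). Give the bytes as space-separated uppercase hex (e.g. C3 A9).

F0 9F 98 9F E2 86 B1 F0 93 88 9D F0 93 8D BD E3 83 86 E2 87 A1

U+1F61F: 4-byte form → F0 9F 98 9F.
U+21B1: 3-byte form → E2 86 B1.
U+1321D: 4-byte form → F0 93 88 9D.
U+1337D: 4-byte form → F0 93 8D BD.
U+30C6: 3-byte form → E3 83 86.
U+21E1: 3-byte form → E2 87 A1.
Concatenated (21 bytes): F0 9F 98 9F E2 86 B1 F0 93 88 9D F0 93 8D BD E3 83 86 E2 87 A1.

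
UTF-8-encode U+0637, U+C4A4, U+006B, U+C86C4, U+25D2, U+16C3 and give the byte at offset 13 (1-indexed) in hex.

1-indexed offset 13 is 0-indexed offset 12.
U+0637 → 2-byte form D8 B7 at offsets 0–1.
U+C4A4 → 3-byte form EC 92 A4 at offsets 2–4.
U+006B → 1-byte form 6B at offsets 5–5.
U+C86C4 → 4-byte form F3 88 9B 84 at offsets 6–9.
U+25D2 → 3-byte form E2 97 92 at offsets 10–12.
Offset 12 falls in char 5's range; it's byte 3 of E2 97 92 = 0x92.

0x92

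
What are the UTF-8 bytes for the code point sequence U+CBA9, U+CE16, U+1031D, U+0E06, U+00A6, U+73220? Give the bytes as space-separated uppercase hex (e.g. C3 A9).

U+CBA9: 3-byte form → EC AE A9.
U+CE16: 3-byte form → EC B8 96.
U+1031D: 4-byte form → F0 90 8C 9D.
U+0E06: 3-byte form → E0 B8 86.
U+00A6: 2-byte form → C2 A6.
U+73220: 4-byte form → F1 B3 88 A0.
Concatenated (19 bytes): EC AE A9 EC B8 96 F0 90 8C 9D E0 B8 86 C2 A6 F1 B3 88 A0.

EC AE A9 EC B8 96 F0 90 8C 9D E0 B8 86 C2 A6 F1 B3 88 A0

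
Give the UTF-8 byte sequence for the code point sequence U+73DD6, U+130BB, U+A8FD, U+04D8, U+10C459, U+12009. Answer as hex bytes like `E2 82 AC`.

U+73DD6: 4-byte form → F1 B3 B7 96.
U+130BB: 4-byte form → F0 93 82 BB.
U+A8FD: 3-byte form → EA A3 BD.
U+04D8: 2-byte form → D3 98.
U+10C459: 4-byte form → F4 8C 91 99.
U+12009: 4-byte form → F0 92 80 89.
Concatenated (21 bytes): F1 B3 B7 96 F0 93 82 BB EA A3 BD D3 98 F4 8C 91 99 F0 92 80 89.

F1 B3 B7 96 F0 93 82 BB EA A3 BD D3 98 F4 8C 91 99 F0 92 80 89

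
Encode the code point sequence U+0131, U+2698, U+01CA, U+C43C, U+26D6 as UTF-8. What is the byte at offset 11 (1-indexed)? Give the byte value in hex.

1-indexed offset 11 is 0-indexed offset 10.
U+0131 → 2-byte form C4 B1 at offsets 0–1.
U+2698 → 3-byte form E2 9A 98 at offsets 2–4.
U+01CA → 2-byte form C7 8A at offsets 5–6.
U+C43C → 3-byte form EC 90 BC at offsets 7–9.
U+26D6 → 3-byte form E2 9B 96 at offsets 10–12.
Offset 10 falls in char 5's range; it's byte 1 of E2 9B 96 = 0xE2.

0xE2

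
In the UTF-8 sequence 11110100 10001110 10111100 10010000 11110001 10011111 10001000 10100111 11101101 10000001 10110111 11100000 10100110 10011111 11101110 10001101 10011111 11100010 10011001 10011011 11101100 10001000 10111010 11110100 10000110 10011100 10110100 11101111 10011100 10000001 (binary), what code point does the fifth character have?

Offset 0: leading byte 0xF4 = 11110100 → 4-byte char #1 = F4 8E BC 90.
Offset 4: leading byte 0xF1 = 11110001 → 4-byte char #2 = F1 9F 88 A7.
Offset 8: leading byte 0xED = 11101101 → 3-byte char #3 = ED 81 B7.
Offset 11: leading byte 0xE0 = 11100000 → 3-byte char #4 = E0 A6 9F.
Offset 14: leading byte 0xEE = 11101110 → 3-byte char #5 = EE 8D 9F.
Leading byte 0xEE = 11101110 matches 1110xxxx → 3-byte sequence.
Byte 1: 0xEE = 11101110, payload 1110 (4 bits).
Byte 2: 0x8D = 10001101 (10xxxxxx ✓), payload 001101.
Byte 3: 0x9F = 10011111 (10xxxxxx ✓), payload 011111.
Concatenate: 1110001101011111 = 0xE35F (16 bits → U+E35F).

U+E35F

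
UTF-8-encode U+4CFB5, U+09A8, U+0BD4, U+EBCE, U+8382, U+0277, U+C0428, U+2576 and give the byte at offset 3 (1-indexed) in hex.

0xBE

1-indexed offset 3 is 0-indexed offset 2.
U+4CFB5 → 4-byte form F1 8C BE B5 at offsets 0–3.
Offset 2 falls in char 1's range; it's byte 3 of F1 8C BE B5 = 0xBE.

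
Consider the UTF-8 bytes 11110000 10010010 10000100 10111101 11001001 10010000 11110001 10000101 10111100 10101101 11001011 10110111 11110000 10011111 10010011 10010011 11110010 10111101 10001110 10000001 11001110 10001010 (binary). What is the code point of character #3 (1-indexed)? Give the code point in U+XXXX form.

U+45F2D

Offset 0: leading byte 0xF0 = 11110000 → 4-byte char #1 = F0 92 84 BD.
Offset 4: leading byte 0xC9 = 11001001 → 2-byte char #2 = C9 90.
Offset 6: leading byte 0xF1 = 11110001 → 4-byte char #3 = F1 85 BC AD.
Leading byte 0xF1 = 11110001 matches 11110xxx → 4-byte sequence.
Byte 1: 0xF1 = 11110001, payload 001 (3 bits).
Byte 2: 0x85 = 10000101 (10xxxxxx ✓), payload 000101.
Byte 3: 0xBC = 10111100 (10xxxxxx ✓), payload 111100.
Byte 4: 0xAD = 10101101 (10xxxxxx ✓), payload 101101.
Concatenate: 001000101111100101101 = 0x45F2D (21 bits → U+45F2D).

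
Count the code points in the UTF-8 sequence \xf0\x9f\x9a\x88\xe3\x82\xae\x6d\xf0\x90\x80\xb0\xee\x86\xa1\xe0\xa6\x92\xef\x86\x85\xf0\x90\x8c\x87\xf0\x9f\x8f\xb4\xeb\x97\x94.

10

Byte at offset 0: 0xF0 = 11110000 → 4-byte char (#1). Advance 4.
Byte at offset 4: 0xE3 = 11100011 → 3-byte char (#2). Advance 3.
Byte at offset 7: 0x6D = 01101101 → 1-byte char (#3). Advance 1.
Byte at offset 8: 0xF0 = 11110000 → 4-byte char (#4). Advance 4.
Byte at offset 12: 0xEE = 11101110 → 3-byte char (#5). Advance 3.
Byte at offset 15: 0xE0 = 11100000 → 3-byte char (#6). Advance 3.
Byte at offset 18: 0xEF = 11101111 → 3-byte char (#7). Advance 3.
Byte at offset 21: 0xF0 = 11110000 → 4-byte char (#8). Advance 4.
Byte at offset 25: 0xF0 = 11110000 → 4-byte char (#9). Advance 4.
Byte at offset 29: 0xEB = 11101011 → 3-byte char (#10). Advance 3.
Reached end at offset 32 after 10 code points.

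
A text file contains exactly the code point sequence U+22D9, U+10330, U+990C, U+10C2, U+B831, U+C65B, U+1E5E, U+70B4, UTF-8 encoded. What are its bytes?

U+22D9: 3-byte form → E2 8B 99.
U+10330: 4-byte form → F0 90 8C B0.
U+990C: 3-byte form → E9 A4 8C.
U+10C2: 3-byte form → E1 83 82.
U+B831: 3-byte form → EB A0 B1.
U+C65B: 3-byte form → EC 99 9B.
U+1E5E: 3-byte form → E1 B9 9E.
U+70B4: 3-byte form → E7 82 B4.
Concatenated (25 bytes): E2 8B 99 F0 90 8C B0 E9 A4 8C E1 83 82 EB A0 B1 EC 99 9B E1 B9 9E E7 82 B4.

E2 8B 99 F0 90 8C B0 E9 A4 8C E1 83 82 EB A0 B1 EC 99 9B E1 B9 9E E7 82 B4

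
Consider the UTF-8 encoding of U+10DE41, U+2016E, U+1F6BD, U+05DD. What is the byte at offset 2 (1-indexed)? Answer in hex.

1-indexed offset 2 is 0-indexed offset 1.
U+10DE41 → 4-byte form F4 8D B9 81 at offsets 0–3.
Offset 1 falls in char 1's range; it's byte 2 of F4 8D B9 81 = 0x8D.

0x8D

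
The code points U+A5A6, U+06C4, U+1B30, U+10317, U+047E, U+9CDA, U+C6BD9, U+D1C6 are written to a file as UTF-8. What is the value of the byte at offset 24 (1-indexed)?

0x86

1-indexed offset 24 is 0-indexed offset 23.
U+A5A6 → 3-byte form EA 96 A6 at offsets 0–2.
U+06C4 → 2-byte form DB 84 at offsets 3–4.
U+1B30 → 3-byte form E1 AC B0 at offsets 5–7.
U+10317 → 4-byte form F0 90 8C 97 at offsets 8–11.
U+047E → 2-byte form D1 BE at offsets 12–13.
U+9CDA → 3-byte form E9 B3 9A at offsets 14–16.
U+C6BD9 → 4-byte form F3 86 AF 99 at offsets 17–20.
U+D1C6 → 3-byte form ED 87 86 at offsets 21–23.
Offset 23 falls in char 8's range; it's byte 3 of ED 87 86 = 0x86.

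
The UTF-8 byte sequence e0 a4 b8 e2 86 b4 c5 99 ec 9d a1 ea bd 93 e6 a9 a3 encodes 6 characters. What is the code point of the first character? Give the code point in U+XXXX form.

U+0938

Offset 0: leading byte 0xE0 = 11100000 → 3-byte char #1 = E0 A4 B8.
Leading byte 0xE0 = 11100000 matches 1110xxxx → 3-byte sequence.
Byte 1: 0xE0 = 11100000, payload 0000 (4 bits).
Byte 2: 0xA4 = 10100100 (10xxxxxx ✓), payload 100100.
Byte 3: 0xB8 = 10111000 (10xxxxxx ✓), payload 111000.
Concatenate: 0000100100111000 = 0x938 (16 bits → U+0938).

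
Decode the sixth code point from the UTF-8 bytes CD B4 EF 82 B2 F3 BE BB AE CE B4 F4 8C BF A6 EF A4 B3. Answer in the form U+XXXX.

Offset 0: leading byte 0xCD = 11001101 → 2-byte char #1 = CD B4.
Offset 2: leading byte 0xEF = 11101111 → 3-byte char #2 = EF 82 B2.
Offset 5: leading byte 0xF3 = 11110011 → 4-byte char #3 = F3 BE BB AE.
Offset 9: leading byte 0xCE = 11001110 → 2-byte char #4 = CE B4.
Offset 11: leading byte 0xF4 = 11110100 → 4-byte char #5 = F4 8C BF A6.
Offset 15: leading byte 0xEF = 11101111 → 3-byte char #6 = EF A4 B3.
Leading byte 0xEF = 11101111 matches 1110xxxx → 3-byte sequence.
Byte 1: 0xEF = 11101111, payload 1111 (4 bits).
Byte 2: 0xA4 = 10100100 (10xxxxxx ✓), payload 100100.
Byte 3: 0xB3 = 10110011 (10xxxxxx ✓), payload 110011.
Concatenate: 1111100100110011 = 0xF933 (16 bits → U+F933).

U+F933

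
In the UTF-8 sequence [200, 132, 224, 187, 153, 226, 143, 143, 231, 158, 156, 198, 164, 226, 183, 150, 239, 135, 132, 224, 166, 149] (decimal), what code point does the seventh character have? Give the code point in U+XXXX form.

U+F1C4

Offset 0: leading byte 0xC8 = 11001000 → 2-byte char #1 = C8 84.
Offset 2: leading byte 0xE0 = 11100000 → 3-byte char #2 = E0 BB 99.
Offset 5: leading byte 0xE2 = 11100010 → 3-byte char #3 = E2 8F 8F.
Offset 8: leading byte 0xE7 = 11100111 → 3-byte char #4 = E7 9E 9C.
Offset 11: leading byte 0xC6 = 11000110 → 2-byte char #5 = C6 A4.
Offset 13: leading byte 0xE2 = 11100010 → 3-byte char #6 = E2 B7 96.
Offset 16: leading byte 0xEF = 11101111 → 3-byte char #7 = EF 87 84.
Leading byte 0xEF = 11101111 matches 1110xxxx → 3-byte sequence.
Byte 1: 0xEF = 11101111, payload 1111 (4 bits).
Byte 2: 0x87 = 10000111 (10xxxxxx ✓), payload 000111.
Byte 3: 0x84 = 10000100 (10xxxxxx ✓), payload 000100.
Concatenate: 1111000111000100 = 0xF1C4 (16 bits → U+F1C4).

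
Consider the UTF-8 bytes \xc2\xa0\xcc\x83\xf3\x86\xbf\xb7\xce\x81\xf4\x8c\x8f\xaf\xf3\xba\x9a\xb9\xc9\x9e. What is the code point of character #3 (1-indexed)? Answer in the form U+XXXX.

U+C6FF7

Offset 0: leading byte 0xC2 = 11000010 → 2-byte char #1 = C2 A0.
Offset 2: leading byte 0xCC = 11001100 → 2-byte char #2 = CC 83.
Offset 4: leading byte 0xF3 = 11110011 → 4-byte char #3 = F3 86 BF B7.
Leading byte 0xF3 = 11110011 matches 11110xxx → 4-byte sequence.
Byte 1: 0xF3 = 11110011, payload 011 (3 bits).
Byte 2: 0x86 = 10000110 (10xxxxxx ✓), payload 000110.
Byte 3: 0xBF = 10111111 (10xxxxxx ✓), payload 111111.
Byte 4: 0xB7 = 10110111 (10xxxxxx ✓), payload 110111.
Concatenate: 011000110111111110111 = 0xC6FF7 (21 bits → U+C6FF7).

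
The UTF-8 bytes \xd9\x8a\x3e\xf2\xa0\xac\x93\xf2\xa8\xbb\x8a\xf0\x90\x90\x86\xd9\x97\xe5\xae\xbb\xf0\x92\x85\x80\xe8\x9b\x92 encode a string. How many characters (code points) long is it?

Byte at offset 0: 0xD9 = 11011001 → 2-byte char (#1). Advance 2.
Byte at offset 2: 0x3E = 00111110 → 1-byte char (#2). Advance 1.
Byte at offset 3: 0xF2 = 11110010 → 4-byte char (#3). Advance 4.
Byte at offset 7: 0xF2 = 11110010 → 4-byte char (#4). Advance 4.
Byte at offset 11: 0xF0 = 11110000 → 4-byte char (#5). Advance 4.
Byte at offset 15: 0xD9 = 11011001 → 2-byte char (#6). Advance 2.
Byte at offset 17: 0xE5 = 11100101 → 3-byte char (#7). Advance 3.
Byte at offset 20: 0xF0 = 11110000 → 4-byte char (#8). Advance 4.
Byte at offset 24: 0xE8 = 11101000 → 3-byte char (#9). Advance 3.
Reached end at offset 27 after 9 code points.

9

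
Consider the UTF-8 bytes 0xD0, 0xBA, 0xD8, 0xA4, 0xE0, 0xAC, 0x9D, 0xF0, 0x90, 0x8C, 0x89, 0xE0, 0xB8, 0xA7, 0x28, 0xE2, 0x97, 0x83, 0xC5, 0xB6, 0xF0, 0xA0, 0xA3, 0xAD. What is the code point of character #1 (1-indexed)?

Offset 0: leading byte 0xD0 = 11010000 → 2-byte char #1 = D0 BA.
Leading byte 0xD0 = 11010000 matches 110xxxxx → 2-byte sequence.
Byte 1: 0xD0 = 11010000, payload 10000 (5 bits).
Byte 2: 0xBA = 10111010 (10xxxxxx ✓), payload 111010.
Concatenate: 10000111010 = 0x43A (11 bits → U+043A).

U+043A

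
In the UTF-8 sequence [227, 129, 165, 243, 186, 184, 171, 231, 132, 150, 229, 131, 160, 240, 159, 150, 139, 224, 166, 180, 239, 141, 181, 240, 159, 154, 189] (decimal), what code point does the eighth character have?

U+1F6BD

Offset 0: leading byte 0xE3 = 11100011 → 3-byte char #1 = E3 81 A5.
Offset 3: leading byte 0xF3 = 11110011 → 4-byte char #2 = F3 BA B8 AB.
Offset 7: leading byte 0xE7 = 11100111 → 3-byte char #3 = E7 84 96.
Offset 10: leading byte 0xE5 = 11100101 → 3-byte char #4 = E5 83 A0.
Offset 13: leading byte 0xF0 = 11110000 → 4-byte char #5 = F0 9F 96 8B.
Offset 17: leading byte 0xE0 = 11100000 → 3-byte char #6 = E0 A6 B4.
Offset 20: leading byte 0xEF = 11101111 → 3-byte char #7 = EF 8D B5.
Offset 23: leading byte 0xF0 = 11110000 → 4-byte char #8 = F0 9F 9A BD.
Leading byte 0xF0 = 11110000 matches 11110xxx → 4-byte sequence.
Byte 1: 0xF0 = 11110000, payload 000 (3 bits).
Byte 2: 0x9F = 10011111 (10xxxxxx ✓), payload 011111.
Byte 3: 0x9A = 10011010 (10xxxxxx ✓), payload 011010.
Byte 4: 0xBD = 10111101 (10xxxxxx ✓), payload 111101.
Concatenate: 000011111011010111101 = 0x1F6BD (21 bits → U+1F6BD).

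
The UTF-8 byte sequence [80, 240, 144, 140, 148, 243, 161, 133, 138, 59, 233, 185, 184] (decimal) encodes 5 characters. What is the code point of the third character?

Offset 0: leading byte 0x50 = 01010000 → 1-byte char #1 = 50.
Offset 1: leading byte 0xF0 = 11110000 → 4-byte char #2 = F0 90 8C 94.
Offset 5: leading byte 0xF3 = 11110011 → 4-byte char #3 = F3 A1 85 8A.
Leading byte 0xF3 = 11110011 matches 11110xxx → 4-byte sequence.
Byte 1: 0xF3 = 11110011, payload 011 (3 bits).
Byte 2: 0xA1 = 10100001 (10xxxxxx ✓), payload 100001.
Byte 3: 0x85 = 10000101 (10xxxxxx ✓), payload 000101.
Byte 4: 0x8A = 10001010 (10xxxxxx ✓), payload 001010.
Concatenate: 011100001000101001010 = 0xE114A (21 bits → U+E114A).

U+E114A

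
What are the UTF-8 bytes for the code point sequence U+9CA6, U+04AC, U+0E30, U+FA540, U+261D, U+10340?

U+9CA6: 3-byte form → E9 B2 A6.
U+04AC: 2-byte form → D2 AC.
U+0E30: 3-byte form → E0 B8 B0.
U+FA540: 4-byte form → F3 BA 95 80.
U+261D: 3-byte form → E2 98 9D.
U+10340: 4-byte form → F0 90 8D 80.
Concatenated (19 bytes): E9 B2 A6 D2 AC E0 B8 B0 F3 BA 95 80 E2 98 9D F0 90 8D 80.

E9 B2 A6 D2 AC E0 B8 B0 F3 BA 95 80 E2 98 9D F0 90 8D 80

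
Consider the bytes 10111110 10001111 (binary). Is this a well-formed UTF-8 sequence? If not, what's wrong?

Byte 0xBE = 10111110 has the form 10xxxxxx — a continuation byte — but there is no preceding leading byte.

invalid (continuation byte with no leading byte)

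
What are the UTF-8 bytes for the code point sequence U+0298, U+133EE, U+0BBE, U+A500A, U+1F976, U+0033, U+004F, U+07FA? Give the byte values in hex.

U+0298: 2-byte form → CA 98.
U+133EE: 4-byte form → F0 93 8F AE.
U+0BBE: 3-byte form → E0 AE BE.
U+A500A: 4-byte form → F2 A5 80 8A.
U+1F976: 4-byte form → F0 9F A5 B6.
U+0033: 1-byte form → 33.
U+004F: 1-byte form → 4F.
U+07FA: 2-byte form → DF BA.
Concatenated (21 bytes): CA 98 F0 93 8F AE E0 AE BE F2 A5 80 8A F0 9F A5 B6 33 4F DF BA.

CA 98 F0 93 8F AE E0 AE BE F2 A5 80 8A F0 9F A5 B6 33 4F DF BA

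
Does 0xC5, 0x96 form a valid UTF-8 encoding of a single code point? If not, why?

Leading byte 0xC5 = 11000101 → 2-byte form.
Continuation bytes 0x96=10010110 all match 10xxxxxx.
Decoded value 0x156 is ≥ 0x80 (shortest form) and not a surrogate.

valid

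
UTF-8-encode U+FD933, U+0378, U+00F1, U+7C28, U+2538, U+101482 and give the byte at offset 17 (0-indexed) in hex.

0x82

U+FD933 → 4-byte form F3 BD A4 B3 at offsets 0–3.
U+0378 → 2-byte form CD B8 at offsets 4–5.
U+00F1 → 2-byte form C3 B1 at offsets 6–7.
U+7C28 → 3-byte form E7 B0 A8 at offsets 8–10.
U+2538 → 3-byte form E2 94 B8 at offsets 11–13.
U+101482 → 4-byte form F4 81 92 82 at offsets 14–17.
Offset 17 falls in char 6's range; it's byte 4 of F4 81 92 82 = 0x82.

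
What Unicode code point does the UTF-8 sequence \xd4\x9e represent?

U+051E

Leading byte 0xD4 = 11010100 matches 110xxxxx → 2-byte sequence.
Byte 1: 0xD4 = 11010100, payload 10100 (5 bits).
Byte 2: 0x9E = 10011110 (10xxxxxx ✓), payload 011110.
Concatenate: 10100011110 = 0x51E (11 bits → U+051E).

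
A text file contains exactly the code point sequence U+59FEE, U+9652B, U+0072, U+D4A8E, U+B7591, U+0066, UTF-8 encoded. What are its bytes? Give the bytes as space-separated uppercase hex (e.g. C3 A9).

F1 99 BF AE F2 96 94 AB 72 F3 94 AA 8E F2 B7 96 91 66

U+59FEE: 4-byte form → F1 99 BF AE.
U+9652B: 4-byte form → F2 96 94 AB.
U+0072: 1-byte form → 72.
U+D4A8E: 4-byte form → F3 94 AA 8E.
U+B7591: 4-byte form → F2 B7 96 91.
U+0066: 1-byte form → 66.
Concatenated (18 bytes): F1 99 BF AE F2 96 94 AB 72 F3 94 AA 8E F2 B7 96 91 66.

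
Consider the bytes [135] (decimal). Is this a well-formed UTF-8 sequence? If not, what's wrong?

invalid (continuation byte with no leading byte)

Byte 0x87 = 10000111 has the form 10xxxxxx — a continuation byte — but there is no preceding leading byte.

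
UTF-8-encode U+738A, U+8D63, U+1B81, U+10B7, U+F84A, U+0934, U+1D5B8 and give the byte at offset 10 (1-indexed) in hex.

0xE1

1-indexed offset 10 is 0-indexed offset 9.
U+738A → 3-byte form E7 8E 8A at offsets 0–2.
U+8D63 → 3-byte form E8 B5 A3 at offsets 3–5.
U+1B81 → 3-byte form E1 AE 81 at offsets 6–8.
U+10B7 → 3-byte form E1 82 B7 at offsets 9–11.
Offset 9 falls in char 4's range; it's byte 1 of E1 82 B7 = 0xE1.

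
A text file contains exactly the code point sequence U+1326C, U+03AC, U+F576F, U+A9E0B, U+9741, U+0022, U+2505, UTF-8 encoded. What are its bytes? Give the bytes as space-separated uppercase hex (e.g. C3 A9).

U+1326C: 4-byte form → F0 93 89 AC.
U+03AC: 2-byte form → CE AC.
U+F576F: 4-byte form → F3 B5 9D AF.
U+A9E0B: 4-byte form → F2 A9 B8 8B.
U+9741: 3-byte form → E9 9D 81.
U+0022: 1-byte form → 22.
U+2505: 3-byte form → E2 94 85.
Concatenated (21 bytes): F0 93 89 AC CE AC F3 B5 9D AF F2 A9 B8 8B E9 9D 81 22 E2 94 85.

F0 93 89 AC CE AC F3 B5 9D AF F2 A9 B8 8B E9 9D 81 22 E2 94 85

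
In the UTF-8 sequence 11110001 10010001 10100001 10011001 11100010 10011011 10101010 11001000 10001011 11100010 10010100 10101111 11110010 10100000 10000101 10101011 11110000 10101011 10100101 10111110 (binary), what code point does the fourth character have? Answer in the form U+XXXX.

U+252F

Offset 0: leading byte 0xF1 = 11110001 → 4-byte char #1 = F1 91 A1 99.
Offset 4: leading byte 0xE2 = 11100010 → 3-byte char #2 = E2 9B AA.
Offset 7: leading byte 0xC8 = 11001000 → 2-byte char #3 = C8 8B.
Offset 9: leading byte 0xE2 = 11100010 → 3-byte char #4 = E2 94 AF.
Leading byte 0xE2 = 11100010 matches 1110xxxx → 3-byte sequence.
Byte 1: 0xE2 = 11100010, payload 0010 (4 bits).
Byte 2: 0x94 = 10010100 (10xxxxxx ✓), payload 010100.
Byte 3: 0xAF = 10101111 (10xxxxxx ✓), payload 101111.
Concatenate: 0010010100101111 = 0x252F (16 bits → U+252F).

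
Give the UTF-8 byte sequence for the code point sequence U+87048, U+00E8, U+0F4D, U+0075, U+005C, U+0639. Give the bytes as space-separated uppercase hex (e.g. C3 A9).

F2 87 81 88 C3 A8 E0 BD 8D 75 5C D8 B9

U+87048: 4-byte form → F2 87 81 88.
U+00E8: 2-byte form → C3 A8.
U+0F4D: 3-byte form → E0 BD 8D.
U+0075: 1-byte form → 75.
U+005C: 1-byte form → 5C.
U+0639: 2-byte form → D8 B9.
Concatenated (13 bytes): F2 87 81 88 C3 A8 E0 BD 8D 75 5C D8 B9.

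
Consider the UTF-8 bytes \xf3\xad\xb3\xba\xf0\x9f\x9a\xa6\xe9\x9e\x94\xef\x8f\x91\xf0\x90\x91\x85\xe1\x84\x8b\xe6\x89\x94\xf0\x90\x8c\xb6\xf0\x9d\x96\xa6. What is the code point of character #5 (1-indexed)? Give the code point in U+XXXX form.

Offset 0: leading byte 0xF3 = 11110011 → 4-byte char #1 = F3 AD B3 BA.
Offset 4: leading byte 0xF0 = 11110000 → 4-byte char #2 = F0 9F 9A A6.
Offset 8: leading byte 0xE9 = 11101001 → 3-byte char #3 = E9 9E 94.
Offset 11: leading byte 0xEF = 11101111 → 3-byte char #4 = EF 8F 91.
Offset 14: leading byte 0xF0 = 11110000 → 4-byte char #5 = F0 90 91 85.
Leading byte 0xF0 = 11110000 matches 11110xxx → 4-byte sequence.
Byte 1: 0xF0 = 11110000, payload 000 (3 bits).
Byte 2: 0x90 = 10010000 (10xxxxxx ✓), payload 010000.
Byte 3: 0x91 = 10010001 (10xxxxxx ✓), payload 010001.
Byte 4: 0x85 = 10000101 (10xxxxxx ✓), payload 000101.
Concatenate: 000010000010001000101 = 0x10445 (21 bits → U+10445).

U+10445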